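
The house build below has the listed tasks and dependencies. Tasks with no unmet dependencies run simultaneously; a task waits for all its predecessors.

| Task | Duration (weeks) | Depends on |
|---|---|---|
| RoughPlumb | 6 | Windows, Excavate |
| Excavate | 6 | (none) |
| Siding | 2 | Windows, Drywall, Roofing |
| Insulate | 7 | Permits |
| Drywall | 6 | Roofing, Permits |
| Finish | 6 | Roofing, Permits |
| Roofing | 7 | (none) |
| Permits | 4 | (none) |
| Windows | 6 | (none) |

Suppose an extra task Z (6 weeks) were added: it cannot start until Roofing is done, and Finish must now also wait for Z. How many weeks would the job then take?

19

Originally the job takes 15 weeks.
With Z inserted, Finish now waits for max(Roofing, Permits, Z).
New critical path: Roofing→Z→Finish = 7+6+6 = 19 ⇒ 19 weeks.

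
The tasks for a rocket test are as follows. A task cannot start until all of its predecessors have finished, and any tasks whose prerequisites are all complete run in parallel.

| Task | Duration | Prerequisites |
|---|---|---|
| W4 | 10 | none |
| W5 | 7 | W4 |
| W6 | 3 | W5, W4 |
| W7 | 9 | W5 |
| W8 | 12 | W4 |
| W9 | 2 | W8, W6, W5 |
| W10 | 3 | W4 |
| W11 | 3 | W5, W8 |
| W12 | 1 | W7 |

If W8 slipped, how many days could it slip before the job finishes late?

2

The longest chain is W4→W5→W7→W12 = 10+7+9+1 = 27; overall finish 27 days.
W8 finishes as early as 22 and must finish by 24.
Float = 27 − 25 = 2.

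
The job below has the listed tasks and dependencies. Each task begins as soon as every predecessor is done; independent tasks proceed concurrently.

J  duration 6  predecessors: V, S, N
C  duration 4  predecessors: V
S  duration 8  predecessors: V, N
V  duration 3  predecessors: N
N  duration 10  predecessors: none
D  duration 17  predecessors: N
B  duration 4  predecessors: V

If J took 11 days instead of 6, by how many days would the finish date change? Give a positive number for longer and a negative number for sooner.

5

As given, the longest chain is N→V→S→J = 10+3+8+6 = 27, so the finish is 27 days.
J lies on that path, so at 11 days the path becomes 32 days.
That remains the longest chain; total 32 days.
Change in finish: 32 − 27 = +5 days.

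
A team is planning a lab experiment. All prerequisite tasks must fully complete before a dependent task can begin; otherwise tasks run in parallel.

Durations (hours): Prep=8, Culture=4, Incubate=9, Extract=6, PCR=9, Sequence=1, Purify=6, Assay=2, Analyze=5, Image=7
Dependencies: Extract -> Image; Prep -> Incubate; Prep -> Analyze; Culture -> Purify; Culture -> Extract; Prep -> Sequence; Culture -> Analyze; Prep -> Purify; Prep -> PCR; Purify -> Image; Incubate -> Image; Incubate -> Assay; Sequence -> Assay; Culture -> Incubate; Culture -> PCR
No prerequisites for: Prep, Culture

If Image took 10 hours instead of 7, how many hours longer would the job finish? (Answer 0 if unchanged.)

Actual critical path: Prep→Incubate→Image = 8+9+7 = 24 ⇒ 24 hours.
Image is on the critical path; changing it to 10 makes that path 27 hours.
The critical path is still Prep→Incubate→Image; finish is now 27 hours.
Change in finish: 27 − 24 = +3 hours.

3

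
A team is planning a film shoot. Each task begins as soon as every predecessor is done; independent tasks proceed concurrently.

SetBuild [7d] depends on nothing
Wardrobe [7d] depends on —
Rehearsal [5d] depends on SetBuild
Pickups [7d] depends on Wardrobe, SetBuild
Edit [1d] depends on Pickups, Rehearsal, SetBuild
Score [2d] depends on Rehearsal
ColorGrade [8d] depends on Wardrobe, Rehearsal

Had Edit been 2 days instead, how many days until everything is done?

20

Actual critical path: SetBuild→Rehearsal→ColorGrade = 7+5+8 = 20 ⇒ 20 days.
Edit is off the critical path — its longest chain is 15 days, giving 5 of slack.
The critical path is still SetBuild→Rehearsal→ColorGrade; finish is now 20 days.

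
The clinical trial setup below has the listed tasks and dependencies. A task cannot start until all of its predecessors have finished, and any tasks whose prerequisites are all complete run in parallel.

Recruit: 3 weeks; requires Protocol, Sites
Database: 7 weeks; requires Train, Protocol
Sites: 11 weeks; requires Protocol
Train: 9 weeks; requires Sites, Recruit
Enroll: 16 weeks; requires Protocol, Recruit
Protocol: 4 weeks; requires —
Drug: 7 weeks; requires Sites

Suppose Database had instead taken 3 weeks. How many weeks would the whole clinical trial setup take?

Actual critical path: Protocol→Sites→Recruit→Train→Database = 4+11+3+9+7 = 34 ⇒ 34 weeks.
Since Database is critical, the -4 change carries straight to that chain (now 30 weeks).
The binding chain switches to Protocol→Sites→Recruit→Enroll = 4+11+3+16 = 34; finish 34 weeks.

34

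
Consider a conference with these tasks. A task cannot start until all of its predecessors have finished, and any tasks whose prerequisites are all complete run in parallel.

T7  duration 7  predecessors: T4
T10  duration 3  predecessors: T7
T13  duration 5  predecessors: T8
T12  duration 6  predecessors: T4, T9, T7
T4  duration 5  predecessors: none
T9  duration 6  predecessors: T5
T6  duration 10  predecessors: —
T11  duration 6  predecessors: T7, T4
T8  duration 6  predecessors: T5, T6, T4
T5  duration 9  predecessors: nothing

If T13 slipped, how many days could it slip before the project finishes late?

0

T5→T9→T12 = 9+6+6 = 21 sets the makespan at 21 days.
Longest path through T13: 21 days (earliest finish 21, latest finish 21).
Float = 21 − 21 = 0.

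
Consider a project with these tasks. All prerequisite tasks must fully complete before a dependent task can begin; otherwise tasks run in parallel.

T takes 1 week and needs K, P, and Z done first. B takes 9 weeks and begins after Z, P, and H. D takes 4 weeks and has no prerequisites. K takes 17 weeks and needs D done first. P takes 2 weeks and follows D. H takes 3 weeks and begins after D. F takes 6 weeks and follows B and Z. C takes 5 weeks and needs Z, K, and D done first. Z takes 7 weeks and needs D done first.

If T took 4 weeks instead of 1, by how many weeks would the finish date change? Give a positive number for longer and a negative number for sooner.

0

Actual critical path: D→K→C = 4+17+5 = 26 ⇒ 26 weeks.
T is off the critical path — its longest chain is 22 weeks, giving 4 of slack.
No other chain overtakes it, so the finish is 26 weeks.
Change in finish: 26 − 26 = +0 weeks.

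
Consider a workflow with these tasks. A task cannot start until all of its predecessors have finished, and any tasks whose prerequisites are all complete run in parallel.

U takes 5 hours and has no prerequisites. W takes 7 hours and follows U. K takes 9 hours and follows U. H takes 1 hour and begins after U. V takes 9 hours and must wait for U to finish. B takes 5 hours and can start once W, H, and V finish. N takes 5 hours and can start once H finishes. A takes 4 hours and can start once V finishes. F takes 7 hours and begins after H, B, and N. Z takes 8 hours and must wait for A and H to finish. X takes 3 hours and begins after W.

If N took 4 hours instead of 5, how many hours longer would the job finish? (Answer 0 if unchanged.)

Baseline: U→V→B→F = 5+9+5+7 = 26 → 26 hours.
The longest path through N is only 18 hours, so N has float 8.
No other chain overtakes it, so the finish is 26 hours.
Change in finish: 26 − 26 = +0 hours.

0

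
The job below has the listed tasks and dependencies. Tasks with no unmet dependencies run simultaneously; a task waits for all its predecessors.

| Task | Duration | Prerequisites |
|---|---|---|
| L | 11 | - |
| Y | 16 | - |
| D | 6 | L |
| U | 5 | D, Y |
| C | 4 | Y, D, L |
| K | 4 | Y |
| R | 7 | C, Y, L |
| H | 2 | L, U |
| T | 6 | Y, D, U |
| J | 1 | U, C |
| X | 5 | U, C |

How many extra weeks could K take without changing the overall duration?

8

The longest chain is L→D→U→T = 11+6+5+6 = 28; overall finish 28 weeks.
The longest chain containing K totals 20 weeks.
Float = 28 − 20 = 8.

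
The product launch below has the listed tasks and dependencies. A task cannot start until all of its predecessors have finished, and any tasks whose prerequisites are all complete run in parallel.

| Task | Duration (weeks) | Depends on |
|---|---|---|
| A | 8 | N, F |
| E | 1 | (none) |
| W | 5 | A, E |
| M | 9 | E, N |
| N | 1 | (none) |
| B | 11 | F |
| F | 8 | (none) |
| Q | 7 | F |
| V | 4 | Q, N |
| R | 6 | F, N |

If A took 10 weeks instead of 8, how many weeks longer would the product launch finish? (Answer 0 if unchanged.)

Baseline: F→A→W = 8+8+5 = 21 → 21 weeks.
A is on the critical path; changing it to 10 makes that path 23 weeks.
No other chain overtakes it, so the finish is 23 weeks.
Change in finish: 23 − 21 = +2 weeks.

2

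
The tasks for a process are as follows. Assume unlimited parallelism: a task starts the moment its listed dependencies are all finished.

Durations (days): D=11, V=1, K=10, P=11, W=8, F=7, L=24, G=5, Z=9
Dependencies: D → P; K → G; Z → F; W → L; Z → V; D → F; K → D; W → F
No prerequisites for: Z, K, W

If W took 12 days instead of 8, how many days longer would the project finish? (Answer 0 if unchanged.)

4

As given, the longest chain is W→L = 8+24 = 32, so the finish is 32 days.
W lies on that path, so at 12 days the path becomes 36 days.
The critical path is still W→L; finish is now 36 days.
Change in finish: 36 − 32 = +4 days.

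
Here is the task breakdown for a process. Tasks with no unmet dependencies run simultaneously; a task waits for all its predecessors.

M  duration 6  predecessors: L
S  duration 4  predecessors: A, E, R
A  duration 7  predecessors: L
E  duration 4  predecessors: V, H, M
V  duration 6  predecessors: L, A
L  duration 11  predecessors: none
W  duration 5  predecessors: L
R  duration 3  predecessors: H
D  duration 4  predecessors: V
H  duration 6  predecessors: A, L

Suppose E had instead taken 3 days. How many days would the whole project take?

The binding path is L→A→H→E→S = 11+7+6+4+4 = 32; finish at 32 days.
Since E is critical, the -1 change carries straight to that chain (now 31 days).
New critical path: L→A→H→R→S = 11+7+6+3+4 = 31 ⇒ 31 days.

31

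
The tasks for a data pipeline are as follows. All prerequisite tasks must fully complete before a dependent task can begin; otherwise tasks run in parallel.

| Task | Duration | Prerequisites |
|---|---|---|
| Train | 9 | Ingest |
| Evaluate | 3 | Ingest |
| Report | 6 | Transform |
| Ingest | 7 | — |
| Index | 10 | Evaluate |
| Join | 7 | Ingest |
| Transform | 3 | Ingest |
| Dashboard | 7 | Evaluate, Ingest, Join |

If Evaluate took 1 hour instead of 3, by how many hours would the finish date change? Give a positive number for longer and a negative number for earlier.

The binding path is Ingest→Join→Dashboard = 7+7+7 = 21; finish at 21 hours.
The longest path through Evaluate is only 20 hours, so Evaluate has float 1.
No other chain overtakes it, so the finish is 21 hours.
Change in finish: 21 − 21 = +0 hours.

0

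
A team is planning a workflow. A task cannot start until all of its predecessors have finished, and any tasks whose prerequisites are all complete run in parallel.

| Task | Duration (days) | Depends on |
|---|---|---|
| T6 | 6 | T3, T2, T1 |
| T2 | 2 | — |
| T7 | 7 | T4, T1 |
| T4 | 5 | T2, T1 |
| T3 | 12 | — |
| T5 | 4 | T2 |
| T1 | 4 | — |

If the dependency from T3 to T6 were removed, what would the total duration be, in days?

Original critical path: T3→T6 = 12+6 = 18 ⇒ 18 days.
Without T3→T6, T6's earliest start moves from 12 to 4.
The longest chain is now T1→T4→T7 = 4+5+7 = 16, so the job takes 16 days.

16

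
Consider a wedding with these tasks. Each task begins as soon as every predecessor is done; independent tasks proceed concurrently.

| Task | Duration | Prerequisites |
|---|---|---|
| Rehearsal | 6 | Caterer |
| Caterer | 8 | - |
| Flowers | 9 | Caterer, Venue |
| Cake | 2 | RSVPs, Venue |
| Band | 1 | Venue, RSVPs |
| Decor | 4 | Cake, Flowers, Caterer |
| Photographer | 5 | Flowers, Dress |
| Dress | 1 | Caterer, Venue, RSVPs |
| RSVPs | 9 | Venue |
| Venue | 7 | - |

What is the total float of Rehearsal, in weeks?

Critical path: Venue→RSVPs→Dress→Photographer = 7+9+1+5 = 22, so the finish is 22 weeks.
Longest path through Rehearsal: 14 weeks (earliest finish 14, latest finish 22).
So Rehearsal can slip 22 − 14 = 8 weeks.

8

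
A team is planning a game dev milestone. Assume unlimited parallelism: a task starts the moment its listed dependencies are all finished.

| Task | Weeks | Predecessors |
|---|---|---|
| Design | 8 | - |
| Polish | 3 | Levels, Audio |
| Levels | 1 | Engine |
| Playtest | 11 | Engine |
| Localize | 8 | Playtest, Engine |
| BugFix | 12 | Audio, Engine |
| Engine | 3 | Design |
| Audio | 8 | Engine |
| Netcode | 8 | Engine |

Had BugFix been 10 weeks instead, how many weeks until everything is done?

Baseline: Design→Engine→Audio→BugFix = 8+3+8+12 = 31 → 31 weeks.
Since BugFix is critical, the -2 change carries straight to that chain (now 29 weeks).
The binding chain switches to Design→Engine→Playtest→Localize = 8+3+11+8 = 30; finish 30 weeks.

30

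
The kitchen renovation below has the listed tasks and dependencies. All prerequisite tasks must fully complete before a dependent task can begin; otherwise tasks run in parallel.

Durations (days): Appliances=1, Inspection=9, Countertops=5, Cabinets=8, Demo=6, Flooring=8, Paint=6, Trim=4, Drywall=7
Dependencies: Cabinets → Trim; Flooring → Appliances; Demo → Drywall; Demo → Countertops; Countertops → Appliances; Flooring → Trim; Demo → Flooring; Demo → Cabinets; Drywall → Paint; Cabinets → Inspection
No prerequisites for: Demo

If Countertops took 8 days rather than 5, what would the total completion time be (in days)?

Critical path before the change: Demo→Cabinets→Inspection = 6+8+9 = 23 giving 23 days.
Countertops is off the critical path — its longest chain is 12 days, giving 11 of slack.
The critical path is still Demo→Cabinets→Inspection; finish is now 23 days.

23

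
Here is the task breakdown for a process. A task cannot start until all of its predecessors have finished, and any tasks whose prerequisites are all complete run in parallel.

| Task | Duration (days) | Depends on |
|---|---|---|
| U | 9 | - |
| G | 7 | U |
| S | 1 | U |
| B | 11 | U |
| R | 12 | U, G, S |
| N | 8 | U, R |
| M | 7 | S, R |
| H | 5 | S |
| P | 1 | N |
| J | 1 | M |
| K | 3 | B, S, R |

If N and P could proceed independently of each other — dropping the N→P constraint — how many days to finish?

36

With the dependency in place, U→G→R→N→P = 9+7+12+8+1 = 37 sets the finish at 37 days.
Without N→P, P's earliest start moves from 36 to 0.
After: U→G→R→N = 9+7+12+8 = 36 → 36 days.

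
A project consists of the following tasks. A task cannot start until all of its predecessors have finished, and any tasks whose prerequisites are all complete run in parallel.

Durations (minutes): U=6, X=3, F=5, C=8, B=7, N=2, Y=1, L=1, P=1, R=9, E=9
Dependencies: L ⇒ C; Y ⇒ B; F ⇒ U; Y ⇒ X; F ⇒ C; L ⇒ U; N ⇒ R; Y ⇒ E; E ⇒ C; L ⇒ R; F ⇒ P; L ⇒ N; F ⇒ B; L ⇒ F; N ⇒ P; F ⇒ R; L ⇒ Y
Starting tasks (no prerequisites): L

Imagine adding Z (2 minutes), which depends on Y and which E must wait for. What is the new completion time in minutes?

Originally the schedule takes 19 minutes.
With Z inserted, E now waits for max(Y, Z).
New critical path: L→Y→Z→E→C = 1+1+2+9+8 = 21 ⇒ 21 minutes.

21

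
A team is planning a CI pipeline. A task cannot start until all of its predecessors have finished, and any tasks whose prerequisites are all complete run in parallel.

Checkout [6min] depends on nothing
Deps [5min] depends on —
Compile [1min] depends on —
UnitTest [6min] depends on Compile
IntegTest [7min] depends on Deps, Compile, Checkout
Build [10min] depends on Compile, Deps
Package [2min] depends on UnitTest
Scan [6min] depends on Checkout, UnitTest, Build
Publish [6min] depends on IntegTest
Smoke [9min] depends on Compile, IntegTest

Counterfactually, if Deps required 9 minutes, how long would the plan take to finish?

25

The binding path is Checkout→IntegTest→Smoke = 6+7+9 = 22; finish at 22 minutes.
Deps is off the critical path — its longest chain is 21 minutes, giving 1 of slack.
Now Deps→IntegTest→Smoke = 9+7+9 = 25 is longest, so the finish becomes 25 minutes.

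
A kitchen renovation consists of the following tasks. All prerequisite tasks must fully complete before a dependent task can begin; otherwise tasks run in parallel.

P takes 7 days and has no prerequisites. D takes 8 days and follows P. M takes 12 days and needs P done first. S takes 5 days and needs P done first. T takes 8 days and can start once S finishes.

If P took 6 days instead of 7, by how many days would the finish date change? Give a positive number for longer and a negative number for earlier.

-1

Actual critical path: P→S→T = 7+5+8 = 20 ⇒ 20 days.
P lies on that path, so at 6 days the path becomes 19 days.
That remains the longest chain; total 19 days.
Change in finish: 19 − 20 = -1 days.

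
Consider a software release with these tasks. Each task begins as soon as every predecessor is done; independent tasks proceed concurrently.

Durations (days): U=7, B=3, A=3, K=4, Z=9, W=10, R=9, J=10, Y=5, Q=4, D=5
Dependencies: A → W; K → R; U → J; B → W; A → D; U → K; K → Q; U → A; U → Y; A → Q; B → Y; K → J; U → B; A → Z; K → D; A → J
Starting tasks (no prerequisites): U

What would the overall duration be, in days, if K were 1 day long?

20

Actual critical path: U→K→J = 7+4+10 = 21 ⇒ 21 days.
K lies on that path, so at 1 day the path becomes 18 days.
The binding chain switches to U→B→W = 7+3+10 = 20; finish 20 days.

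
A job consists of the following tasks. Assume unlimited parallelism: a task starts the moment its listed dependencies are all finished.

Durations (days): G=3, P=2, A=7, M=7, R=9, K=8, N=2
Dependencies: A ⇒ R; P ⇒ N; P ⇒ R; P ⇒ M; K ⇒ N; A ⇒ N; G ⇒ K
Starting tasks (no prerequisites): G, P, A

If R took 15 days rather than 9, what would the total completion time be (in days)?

22

The binding path is A→R = 7+9 = 16; finish at 16 days.
R lies on that path, so at 15 days the path becomes 22 days.
That remains the longest chain; total 22 days.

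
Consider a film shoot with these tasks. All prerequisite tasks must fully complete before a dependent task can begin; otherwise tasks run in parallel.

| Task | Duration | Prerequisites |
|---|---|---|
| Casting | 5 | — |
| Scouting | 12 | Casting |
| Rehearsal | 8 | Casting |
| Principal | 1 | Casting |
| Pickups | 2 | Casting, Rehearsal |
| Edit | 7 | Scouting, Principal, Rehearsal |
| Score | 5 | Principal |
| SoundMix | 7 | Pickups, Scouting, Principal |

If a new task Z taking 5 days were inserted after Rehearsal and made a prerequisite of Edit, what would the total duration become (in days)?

25

Originally the project takes 24 days.
With Z inserted, Edit now waits for max(Scouting, Principal, Rehearsal, Z).
New critical path: Casting→Rehearsal→Z→Edit = 5+8+5+7 = 25 ⇒ 25 days.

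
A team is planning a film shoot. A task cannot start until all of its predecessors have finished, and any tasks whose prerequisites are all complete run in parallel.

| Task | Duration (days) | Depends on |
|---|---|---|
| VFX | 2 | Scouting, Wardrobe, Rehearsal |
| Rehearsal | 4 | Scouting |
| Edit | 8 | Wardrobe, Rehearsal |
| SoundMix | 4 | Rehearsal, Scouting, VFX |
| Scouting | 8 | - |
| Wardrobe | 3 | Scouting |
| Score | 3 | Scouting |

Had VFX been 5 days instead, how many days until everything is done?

Critical path before the change: Scouting→Rehearsal→Edit = 8+4+8 = 20 giving 20 days.
The longest path through VFX is only 18 days, so VFX has float 2.
New critical path: Scouting→Rehearsal→VFX→SoundMix = 8+4+5+4 = 21 ⇒ 21 days.

21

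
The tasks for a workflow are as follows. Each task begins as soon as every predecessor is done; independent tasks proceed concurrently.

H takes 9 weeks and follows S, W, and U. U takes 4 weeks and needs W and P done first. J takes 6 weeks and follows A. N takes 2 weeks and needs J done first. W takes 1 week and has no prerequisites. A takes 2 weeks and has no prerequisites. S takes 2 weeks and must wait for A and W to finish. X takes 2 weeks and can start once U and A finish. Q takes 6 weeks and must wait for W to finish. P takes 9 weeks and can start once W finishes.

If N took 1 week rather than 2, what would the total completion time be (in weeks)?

23

Critical path before the change: W→P→U→H = 1+9+4+9 = 23 giving 23 weeks.
N is off the critical path — its longest chain is 10 weeks, giving 13 of slack.
The critical path is still W→P→U→H; finish is now 23 weeks.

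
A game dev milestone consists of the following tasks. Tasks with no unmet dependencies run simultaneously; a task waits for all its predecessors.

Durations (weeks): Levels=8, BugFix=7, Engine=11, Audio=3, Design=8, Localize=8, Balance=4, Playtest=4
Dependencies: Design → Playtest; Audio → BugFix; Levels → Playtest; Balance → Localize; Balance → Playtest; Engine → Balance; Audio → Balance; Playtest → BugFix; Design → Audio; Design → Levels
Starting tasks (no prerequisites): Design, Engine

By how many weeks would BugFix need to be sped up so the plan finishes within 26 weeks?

1

Current finish: 27 weeks; target: 26.
BugFix is on every critical path, so each week cut from BugFix cuts the finish by one (this holds down to a finish of 23).
Need 27 − 26 = 1 week off BugFix → BugFix becomes 6 weeks, finish becomes 26.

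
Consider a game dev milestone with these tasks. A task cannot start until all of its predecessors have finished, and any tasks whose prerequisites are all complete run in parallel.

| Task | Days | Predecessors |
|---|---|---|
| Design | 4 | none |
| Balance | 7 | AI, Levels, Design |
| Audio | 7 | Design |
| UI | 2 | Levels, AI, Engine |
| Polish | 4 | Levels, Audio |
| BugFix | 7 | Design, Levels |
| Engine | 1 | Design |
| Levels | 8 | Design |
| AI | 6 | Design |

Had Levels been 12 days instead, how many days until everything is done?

The binding path is Design→Levels→Balance = 4+8+7 = 19; finish at 19 days.
Levels is on the critical path; changing it to 12 makes that path 23 days.
The critical path is still Design→Levels→Balance; finish is now 23 days.

23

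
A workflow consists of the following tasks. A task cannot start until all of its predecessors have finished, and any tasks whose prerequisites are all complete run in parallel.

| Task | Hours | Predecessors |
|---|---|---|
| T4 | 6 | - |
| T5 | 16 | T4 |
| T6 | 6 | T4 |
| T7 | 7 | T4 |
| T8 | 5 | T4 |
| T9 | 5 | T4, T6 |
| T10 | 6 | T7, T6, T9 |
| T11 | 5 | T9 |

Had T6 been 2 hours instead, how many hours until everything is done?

22

As given, the longest chain is T4→T6→T9→T10 = 6+6+5+6 = 23, so the finish is 23 hours.
T6 is on the critical path; changing it to 2 makes that path 19 hours.
New critical path: T4→T5 = 6+16 = 22 ⇒ 22 hours.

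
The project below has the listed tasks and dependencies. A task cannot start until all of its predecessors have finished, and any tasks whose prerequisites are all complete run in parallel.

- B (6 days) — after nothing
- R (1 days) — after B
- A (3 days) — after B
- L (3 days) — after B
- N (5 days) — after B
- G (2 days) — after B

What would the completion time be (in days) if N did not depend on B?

Before: longest chain B→N = 6+5 = 11, finish 11.
Without B→N, N's earliest start moves from 6 to 0.
New critical path: B→A = 6+3 = 9 ⇒ 9 days.

9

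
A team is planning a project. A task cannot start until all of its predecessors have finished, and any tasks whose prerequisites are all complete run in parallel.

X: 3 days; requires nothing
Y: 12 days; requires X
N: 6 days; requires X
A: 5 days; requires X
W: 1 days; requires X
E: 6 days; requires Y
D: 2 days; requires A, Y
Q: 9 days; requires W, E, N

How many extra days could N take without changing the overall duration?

The longest chain is X→Y→E→Q = 3+12+6+9 = 30; overall finish 30 days.
The longest chain containing N totals 18 days.
Float = 30 − 18 = 12.

12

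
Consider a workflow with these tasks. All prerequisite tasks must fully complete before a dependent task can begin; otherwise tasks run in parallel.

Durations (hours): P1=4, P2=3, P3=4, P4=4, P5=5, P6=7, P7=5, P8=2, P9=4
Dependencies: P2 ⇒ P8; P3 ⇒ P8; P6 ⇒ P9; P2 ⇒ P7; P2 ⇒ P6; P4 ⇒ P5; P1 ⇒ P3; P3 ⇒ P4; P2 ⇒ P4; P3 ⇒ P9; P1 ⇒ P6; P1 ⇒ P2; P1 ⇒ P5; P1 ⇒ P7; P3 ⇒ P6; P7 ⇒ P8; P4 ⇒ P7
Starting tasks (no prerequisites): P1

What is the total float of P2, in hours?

Critical path: P1→P3→P4→P7→P8 = 4+4+4+5+2 = 19, so the finish is 19 hours.
P2 finishes as early as 7 and must finish by 8.
So P2 can slip 8 − 7 = 1 hour.

1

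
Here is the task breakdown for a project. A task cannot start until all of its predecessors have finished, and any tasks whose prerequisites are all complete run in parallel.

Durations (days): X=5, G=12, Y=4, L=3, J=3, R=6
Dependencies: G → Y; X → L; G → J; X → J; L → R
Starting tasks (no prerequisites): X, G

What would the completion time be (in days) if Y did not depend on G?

15

Original critical path: G→Y = 12+4 = 16 ⇒ 16 days.
Without G→Y, Y's earliest start moves from 12 to 0.
After: G→J = 12+3 = 15 → 15 days.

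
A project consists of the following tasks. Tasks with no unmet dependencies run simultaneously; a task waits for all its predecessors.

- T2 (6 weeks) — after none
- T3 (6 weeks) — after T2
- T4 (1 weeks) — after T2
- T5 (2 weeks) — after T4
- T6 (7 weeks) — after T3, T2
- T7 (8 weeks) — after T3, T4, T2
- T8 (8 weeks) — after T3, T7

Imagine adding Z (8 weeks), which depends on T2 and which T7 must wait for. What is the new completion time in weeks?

Originally the project takes 28 weeks.
With Z inserted, T7 now waits for max(T3, T4, T2, Z).
New critical path: T2→Z→T7→T8 = 6+8+8+8 = 30 ⇒ 30 weeks.

30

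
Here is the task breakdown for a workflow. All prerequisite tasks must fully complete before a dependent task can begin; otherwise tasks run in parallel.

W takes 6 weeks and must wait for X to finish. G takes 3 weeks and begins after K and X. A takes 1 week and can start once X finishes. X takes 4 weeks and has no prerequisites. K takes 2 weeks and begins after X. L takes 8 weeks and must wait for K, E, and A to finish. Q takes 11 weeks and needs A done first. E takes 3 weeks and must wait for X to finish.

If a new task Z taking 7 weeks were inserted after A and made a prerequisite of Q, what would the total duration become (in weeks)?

23

Originally the project takes 16 weeks.
With Z inserted, Q now waits for max(A, Z).
New critical path: X→A→Z→Q = 4+1+7+11 = 23 ⇒ 23 weeks.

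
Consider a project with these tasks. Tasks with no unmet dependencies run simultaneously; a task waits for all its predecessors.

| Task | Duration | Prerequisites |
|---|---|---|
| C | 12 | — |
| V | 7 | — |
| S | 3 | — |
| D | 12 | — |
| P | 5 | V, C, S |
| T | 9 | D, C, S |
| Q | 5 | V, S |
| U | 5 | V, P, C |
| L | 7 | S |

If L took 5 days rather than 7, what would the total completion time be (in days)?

22

Baseline: C→P→U = 12+5+5 = 22 → 22 days.
L is off the critical path — its longest chain is 10 days, giving 12 of slack.
No other chain overtakes it, so the finish is 22 days.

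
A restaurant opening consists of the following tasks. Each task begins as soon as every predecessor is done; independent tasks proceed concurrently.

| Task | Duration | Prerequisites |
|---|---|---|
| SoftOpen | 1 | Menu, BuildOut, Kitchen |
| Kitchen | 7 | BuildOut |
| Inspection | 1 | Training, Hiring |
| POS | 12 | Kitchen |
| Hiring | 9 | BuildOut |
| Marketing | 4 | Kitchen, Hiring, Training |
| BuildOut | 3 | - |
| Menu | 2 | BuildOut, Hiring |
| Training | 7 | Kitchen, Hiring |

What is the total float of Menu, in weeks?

8

BuildOut→Hiring→Training→Marketing = 3+9+7+4 = 23 sets the makespan at 23 weeks.
Menu finishes as early as 14 and must finish by 22.
Float = 23 − 15 = 8.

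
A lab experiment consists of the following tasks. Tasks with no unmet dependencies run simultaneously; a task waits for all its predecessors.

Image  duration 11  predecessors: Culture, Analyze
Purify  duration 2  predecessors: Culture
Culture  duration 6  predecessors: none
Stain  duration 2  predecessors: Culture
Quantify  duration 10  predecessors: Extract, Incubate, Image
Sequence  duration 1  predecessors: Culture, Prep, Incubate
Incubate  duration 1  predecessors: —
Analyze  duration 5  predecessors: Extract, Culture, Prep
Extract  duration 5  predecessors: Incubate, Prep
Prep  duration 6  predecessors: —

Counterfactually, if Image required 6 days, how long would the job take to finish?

The binding path is Prep→Extract→Analyze→Image→Quantify = 6+5+5+11+10 = 37; finish at 37 days.
Image is on the critical path; changing it to 6 makes that path 32 days.
The critical path is still Prep→Extract→Analyze→Image→Quantify; finish is now 32 days.

32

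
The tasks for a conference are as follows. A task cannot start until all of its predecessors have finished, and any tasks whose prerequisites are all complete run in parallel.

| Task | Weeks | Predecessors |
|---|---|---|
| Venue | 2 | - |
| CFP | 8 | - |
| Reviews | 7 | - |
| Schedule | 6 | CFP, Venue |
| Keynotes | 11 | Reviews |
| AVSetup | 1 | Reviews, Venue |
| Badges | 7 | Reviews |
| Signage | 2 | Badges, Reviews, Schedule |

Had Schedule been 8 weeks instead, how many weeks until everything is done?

Critical path before the change: Reviews→Keynotes = 7+11 = 18 giving 18 weeks.
Schedule has 2 weeks of float (longest path through it is 16).
New critical path: CFP→Schedule→Signage = 8+8+2 = 18 ⇒ 18 weeks.

18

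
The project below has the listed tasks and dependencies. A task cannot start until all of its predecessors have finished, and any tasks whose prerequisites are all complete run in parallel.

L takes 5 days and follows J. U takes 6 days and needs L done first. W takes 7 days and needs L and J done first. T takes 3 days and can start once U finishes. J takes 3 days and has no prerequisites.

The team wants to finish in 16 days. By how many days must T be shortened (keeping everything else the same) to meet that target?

Current finish: 17 days; target: 16.
T is on every critical path, so each day cut from T cuts the finish by one (this holds down to a finish of 15).
Need 17 − 16 = 1 day off T → T becomes 2 days, finish becomes 16.

1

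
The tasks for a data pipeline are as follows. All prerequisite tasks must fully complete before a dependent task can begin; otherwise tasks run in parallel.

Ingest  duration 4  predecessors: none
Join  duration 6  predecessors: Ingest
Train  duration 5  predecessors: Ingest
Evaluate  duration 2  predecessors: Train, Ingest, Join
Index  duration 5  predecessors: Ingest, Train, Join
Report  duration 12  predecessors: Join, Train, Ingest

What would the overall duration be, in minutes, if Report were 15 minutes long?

Baseline: Ingest→Join→Report = 4+6+12 = 22 → 22 minutes.
Report is on the critical path; changing it to 15 makes that path 25 minutes.
The critical path is still Ingest→Join→Report; finish is now 25 minutes.

25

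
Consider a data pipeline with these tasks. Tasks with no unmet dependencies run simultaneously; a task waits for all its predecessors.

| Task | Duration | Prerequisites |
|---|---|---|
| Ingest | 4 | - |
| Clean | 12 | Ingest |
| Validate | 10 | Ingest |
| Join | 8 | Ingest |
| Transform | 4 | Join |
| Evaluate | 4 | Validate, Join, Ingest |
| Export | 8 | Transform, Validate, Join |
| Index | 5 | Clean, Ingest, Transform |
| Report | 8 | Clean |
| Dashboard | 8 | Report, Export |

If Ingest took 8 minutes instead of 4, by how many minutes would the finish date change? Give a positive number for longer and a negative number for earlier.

Actual critical path: Ingest→Clean→Report→Dashboard = 4+12+8+8 = 32 ⇒ 32 minutes.
Ingest is on the critical path; changing it to 8 makes that path 36 minutes.
No other chain overtakes it, so the finish is 36 minutes.
Change in finish: 36 − 32 = +4 minutes.

4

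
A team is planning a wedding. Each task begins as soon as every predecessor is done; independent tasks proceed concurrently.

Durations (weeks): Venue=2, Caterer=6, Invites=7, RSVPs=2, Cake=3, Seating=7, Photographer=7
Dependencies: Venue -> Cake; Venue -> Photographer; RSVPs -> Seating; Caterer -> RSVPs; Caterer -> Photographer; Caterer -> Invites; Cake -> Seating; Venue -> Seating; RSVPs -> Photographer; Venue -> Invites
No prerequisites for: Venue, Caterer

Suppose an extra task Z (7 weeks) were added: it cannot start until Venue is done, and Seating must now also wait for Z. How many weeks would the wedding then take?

Originally the wedding takes 15 weeks.
With Z inserted, Seating now waits for max(Cake, RSVPs, Venue, Z).
New critical path: Venue→Z→Seating = 2+7+7 = 16 ⇒ 16 weeks.

16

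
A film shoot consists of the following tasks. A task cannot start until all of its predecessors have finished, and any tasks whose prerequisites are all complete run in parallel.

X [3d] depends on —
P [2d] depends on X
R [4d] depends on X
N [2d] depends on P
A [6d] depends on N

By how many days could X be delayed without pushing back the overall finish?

The longest chain is X→P→N→A = 3+2+2+6 = 13; overall finish 13 days.
The longest chain containing X totals 13 days.
Slack of X = 0 − 0 = 0 days.

0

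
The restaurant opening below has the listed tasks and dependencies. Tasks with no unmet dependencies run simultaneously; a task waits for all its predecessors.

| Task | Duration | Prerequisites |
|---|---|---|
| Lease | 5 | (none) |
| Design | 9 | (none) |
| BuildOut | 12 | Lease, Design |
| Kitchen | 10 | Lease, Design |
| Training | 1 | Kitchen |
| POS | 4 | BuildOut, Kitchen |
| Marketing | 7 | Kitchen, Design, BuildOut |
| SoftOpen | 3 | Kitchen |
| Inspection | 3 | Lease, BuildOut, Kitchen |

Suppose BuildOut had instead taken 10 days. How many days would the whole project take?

The binding path is Design→BuildOut→Marketing = 9+12+7 = 28; finish at 28 days.
BuildOut lies on that path, so at 10 days the path becomes 26 days.
That remains the longest chain; total 26 days.

26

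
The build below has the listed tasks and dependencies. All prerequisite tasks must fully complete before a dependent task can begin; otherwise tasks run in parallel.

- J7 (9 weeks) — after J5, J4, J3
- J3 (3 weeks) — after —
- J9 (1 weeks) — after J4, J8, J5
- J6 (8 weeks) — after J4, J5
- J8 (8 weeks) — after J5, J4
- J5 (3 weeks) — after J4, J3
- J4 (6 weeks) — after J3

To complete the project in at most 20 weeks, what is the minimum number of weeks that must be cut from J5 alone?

1

Current finish: 21 weeks; target: 20.
J5 is on every critical path, so each week cut from J5 cuts the finish by one (this holds down to a finish of 19).
Need 21 − 20 = 1 week off J5 → J5 becomes 2 weeks, finish becomes 20.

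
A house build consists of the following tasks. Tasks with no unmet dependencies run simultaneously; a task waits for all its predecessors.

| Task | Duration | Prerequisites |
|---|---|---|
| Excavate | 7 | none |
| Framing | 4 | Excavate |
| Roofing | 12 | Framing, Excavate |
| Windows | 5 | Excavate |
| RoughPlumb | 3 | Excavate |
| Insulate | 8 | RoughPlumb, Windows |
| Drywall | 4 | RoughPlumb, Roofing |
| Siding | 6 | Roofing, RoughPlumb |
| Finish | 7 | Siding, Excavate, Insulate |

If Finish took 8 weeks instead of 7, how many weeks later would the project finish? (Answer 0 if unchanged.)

1

The binding path is Excavate→Framing→Roofing→Siding→Finish = 7+4+12+6+7 = 36; finish at 36 weeks.
Finish is on the critical path; changing it to 8 makes that path 37 weeks.
No other chain overtakes it, so the finish is 37 weeks.
Change in finish: 37 − 36 = +1 weeks.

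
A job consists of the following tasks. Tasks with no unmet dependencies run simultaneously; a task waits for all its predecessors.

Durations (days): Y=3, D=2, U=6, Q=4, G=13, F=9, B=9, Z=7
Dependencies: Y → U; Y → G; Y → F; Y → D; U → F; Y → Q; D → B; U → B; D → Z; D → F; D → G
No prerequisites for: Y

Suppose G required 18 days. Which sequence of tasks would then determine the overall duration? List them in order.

The binding path is Y→D→G = 3+2+13 = 18; finish at 18 days.
Since G is critical, the +5 change carries straight to that chain (now 23 days).
The critical path is still Y→D→G; finish is now 23 days.

Y, D, G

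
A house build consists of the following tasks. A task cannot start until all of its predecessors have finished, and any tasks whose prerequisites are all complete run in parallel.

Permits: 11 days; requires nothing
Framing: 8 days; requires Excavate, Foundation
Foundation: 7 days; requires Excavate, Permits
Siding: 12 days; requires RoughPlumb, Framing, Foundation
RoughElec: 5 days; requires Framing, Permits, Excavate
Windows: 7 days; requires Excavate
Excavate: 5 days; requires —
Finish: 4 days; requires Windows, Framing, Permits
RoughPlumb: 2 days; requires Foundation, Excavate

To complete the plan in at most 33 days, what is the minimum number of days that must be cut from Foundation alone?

Current finish: 38 days; target: 33.
Foundation is on every critical path, so each day cut from Foundation cuts the finish by one (this holds down to a finish of 32).
Need 38 − 33 = 5 days off Foundation → Foundation becomes 2 days, finish becomes 33.

5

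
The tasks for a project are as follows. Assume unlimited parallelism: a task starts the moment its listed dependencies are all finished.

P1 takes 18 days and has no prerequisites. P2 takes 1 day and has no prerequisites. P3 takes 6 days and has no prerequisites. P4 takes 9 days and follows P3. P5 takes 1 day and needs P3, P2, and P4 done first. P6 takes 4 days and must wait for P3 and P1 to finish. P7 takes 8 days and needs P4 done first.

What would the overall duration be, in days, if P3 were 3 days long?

22

As given, the longest chain is P3→P4→P7 = 6+9+8 = 23, so the finish is 23 days.
P3 is on the critical path; changing it to 3 makes that path 20 days.
New critical path: P1→P6 = 18+4 = 22 ⇒ 22 days.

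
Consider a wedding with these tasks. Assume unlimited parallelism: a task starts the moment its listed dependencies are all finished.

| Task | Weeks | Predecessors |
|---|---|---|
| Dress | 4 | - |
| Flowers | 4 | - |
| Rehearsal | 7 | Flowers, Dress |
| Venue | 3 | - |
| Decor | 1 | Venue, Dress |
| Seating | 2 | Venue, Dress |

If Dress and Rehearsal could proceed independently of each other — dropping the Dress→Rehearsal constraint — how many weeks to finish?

Original critical path: Dress→Rehearsal = 4+7 = 11 ⇒ 11 weeks.
Dropping Dress→Rehearsal doesn't change Rehearsal's earliest start (4); another predecessor still binds.
The longest chain is now Flowers→Rehearsal = 4+7 = 11, so the project takes 11 weeks.

11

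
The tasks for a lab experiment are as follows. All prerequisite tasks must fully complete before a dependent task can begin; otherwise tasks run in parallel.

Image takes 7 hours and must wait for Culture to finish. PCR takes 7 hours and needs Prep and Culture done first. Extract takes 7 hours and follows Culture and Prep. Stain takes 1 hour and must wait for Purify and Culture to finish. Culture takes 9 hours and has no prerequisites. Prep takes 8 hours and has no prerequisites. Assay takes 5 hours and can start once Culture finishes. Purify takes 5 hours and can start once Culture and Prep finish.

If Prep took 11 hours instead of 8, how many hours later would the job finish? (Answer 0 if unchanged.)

As given, the longest chain is Culture→Extract = 9+7 = 16, so the finish is 16 hours.
Prep is off the critical path — its longest chain is 15 hours, giving 1 of slack.
Now Prep→Extract = 11+7 = 18 is longest, so the finish becomes 18 hours.
Change in finish: 18 − 16 = +2 hours.

2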